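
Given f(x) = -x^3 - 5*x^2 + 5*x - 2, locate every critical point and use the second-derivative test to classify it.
f'(x) = -3*x^2 - 10*x + 5

Solve f'(x) = 0:
  3*x^2 + 10*x - 5 = 0 has no rational roots; quadratic formula: x = (-10 ± √160)/6.
  ⇒ x = -2*sqrt(10)/3 - 5/3 ≈ -3.7749, -5/3 + 2*sqrt(10)/3 ≈ 0.4415

f''(x) = -6*x - 10
Second-derivative test at each critical point:
  f''(-3.7749) = 12.6491 > 0 → local minimum
  f''(0.4415) = -12.6491 < 0 → local maximum

Critical points: x = -2*sqrt(10)/3 - 5/3 ≈ -3.7749 (local minimum); x = -5/3 + 2*sqrt(10)/3 ≈ 0.4415 (local maximum)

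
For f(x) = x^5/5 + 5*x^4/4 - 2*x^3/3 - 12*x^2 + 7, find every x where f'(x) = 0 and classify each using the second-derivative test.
f'(x) = x*(x^3 + 5*x^2 - 2*x - 24)

Solve f'(x) = 0:
  Factor: x^4 + 5*x^3 - 2*x^2 - 24*x = x*(x - 2)*(x + 3)*(x + 4) = 0.
  ⇒ x = -4, -3, 0, 2

f''(x) = 4*x^3 + 15*x^2 - 4*x - 24
Second-derivative test at each critical point:
  f''(-4) = -24 < 0 → local maximum
  f''(-3) = 15 > 0 → local minimum
  f''(0) = -24 < 0 → local maximum
  f''(2) = 60 > 0 → local minimum

Critical points: x = -4 (local maximum); x = -3 (local minimum); x = 0 (local maximum); x = 2 (local minimum)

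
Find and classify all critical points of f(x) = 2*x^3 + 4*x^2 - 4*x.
f'(x) = 6*x^2 + 8*x - 4

Solve f'(x) = 0:
  Factor: 6*x^2 + 8*x - 4 = 2*(3*x^2 + 4*x - 2); 3*x^2 + 4*x - 2 = 0 has no rational roots; quadratic formula: x = (-4 ± √40)/6.
  ⇒ x = -sqrt(10)/3 - 2/3 ≈ -1.7208, -2/3 + sqrt(10)/3 ≈ 0.3874

f''(x) = 12*x + 8
Second-derivative test at each critical point:
  f''(-1.7208) = -12.6491 < 0 → local maximum
  f''(0.3874) = 12.6491 > 0 → local minimum

Critical points: x = -sqrt(10)/3 - 2/3 ≈ -1.7208 (local maximum); x = -2/3 + sqrt(10)/3 ≈ 0.3874 (local minimum)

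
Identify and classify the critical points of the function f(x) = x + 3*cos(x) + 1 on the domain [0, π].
f'(x) = 1 - 3*sin(x)

Solve f'(x) = 0 on [0, π]:
  f'(x) = 0 ⇔ sin(x) = 1/3, i.e. x = arcsin(1/3) + 2nπ or x = π − arcsin(1/3) + 2nπ; keep the solutions lying in [0, π].
  ⇒ x = asin(1/3) ≈ 0.3398, pi - asin(1/3) ≈ 2.8018

f''(x) = -3*cos(x)
Second-derivative test at each critical point:
  f''(0.3398) = -2.8284 < 0 → local maximum
  f''(2.8018) = 2.8284 > 0 → local minimum

Critical points: x = asin(1/3) ≈ 0.3398 (local maximum); x = pi - asin(1/3) ≈ 2.8018 (local minimum)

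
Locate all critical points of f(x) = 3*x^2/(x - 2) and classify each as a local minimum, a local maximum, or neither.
f'(x) = 3*x*(x - 4)/(x^2 - 4*x + 4)

Solve f'(x) = 0:
  f'(x) = 3*x*(x - 4)/(x - 2)^2; the denominator is positive wherever f is defined, so f'(x) = 0 ⇔ 3*x^2 - 12*x = 0.
  Factor: 3*x^2 - 12*x = 3*x*(x - 4) = 0.
  ⇒ x = 0, 4

f''(x) = 24/(x^3 - 6*x^2 + 12*x - 8)
Second-derivative test at each critical point:
  f''(0) = -3 < 0 → local maximum
  f''(4) = 3 > 0 → local minimum

Critical points: x = 0 (local maximum); x = 4 (local minimum)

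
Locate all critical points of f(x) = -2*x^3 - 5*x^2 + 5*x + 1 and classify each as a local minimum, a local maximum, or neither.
f'(x) = -6*x^2 - 10*x + 5

Solve f'(x) = 0:
  6*x^2 + 10*x - 5 = 0 has no rational roots; quadratic formula: x = (-10 ± √220)/12.
  ⇒ x = -sqrt(55)/6 - 5/6 ≈ -2.0694, -5/6 + sqrt(55)/6 ≈ 0.4027

f''(x) = -12*x - 10
Second-derivative test at each critical point:
  f''(-2.0694) = 14.8324 > 0 → local minimum
  f''(0.4027) = -14.8324 < 0 → local maximum

Critical points: x = -sqrt(55)/6 - 5/6 ≈ -2.0694 (local minimum); x = -5/6 + sqrt(55)/6 ≈ 0.4027 (local maximum)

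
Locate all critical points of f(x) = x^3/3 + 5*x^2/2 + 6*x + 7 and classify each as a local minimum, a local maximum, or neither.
f'(x) = x^2 + 5*x + 6

Solve f'(x) = 0:
  Factor: x^2 + 5*x + 6 = (x + 2)*(x + 3) = 0.
  ⇒ x = -3, -2

f''(x) = 2*x + 5
Second-derivative test at each critical point:
  f''(-3) = -1 < 0 → local maximum
  f''(-2) = 1 > 0 → local minimum

Critical points: x = -3 (local maximum); x = -2 (local minimum)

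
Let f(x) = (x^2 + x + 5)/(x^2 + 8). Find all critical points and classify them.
f'(x) = (-x^2 + 6*x + 8)/(x^4 + 16*x^2 + 64)

Solve f'(x) = 0:
  f'(x) = -(x^2 - 6*x - 8)/(x^2 + 8)^2; the denominator is positive wherever f is defined, so f'(x) = 0 ⇔ -x^2 + 6*x + 8 = 0.
  x^2 - 6*x - 8 = 0 has no rational roots; quadratic formula: x = (6 ± √68)/2.
  ⇒ x = 3 - sqrt(17) ≈ -1.1231, 3 + sqrt(17) ≈ 7.1231

f''(x) = 2*(x^3 - 9*x^2 - 24*x + 24)/(x^6 + 24*x^4 + 192*x^2 + 512)
Second-derivative test at each critical point:
  f''(-1.1231) = 0.0961 > 0 → local minimum
  f''(7.1231) = -0.0024 < 0 → local maximum

Critical points: x = 3 - sqrt(17) ≈ -1.1231 (local minimum); x = 3 + sqrt(17) ≈ 7.1231 (local maximum)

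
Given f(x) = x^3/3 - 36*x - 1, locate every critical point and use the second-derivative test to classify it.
f'(x) = x^2 - 36

Solve f'(x) = 0:
  Factor: x^2 - 36 = (x - 6)*(x + 6) = 0.
  ⇒ x = -6, 6

f''(x) = 2*x
Second-derivative test at each critical point:
  f''(-6) = -12 < 0 → local maximum
  f''(6) = 12 > 0 → local minimum

Critical points: x = -6 (local maximum); x = 6 (local minimum)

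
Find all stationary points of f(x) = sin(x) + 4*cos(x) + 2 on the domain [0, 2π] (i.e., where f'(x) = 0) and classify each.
f'(x) = -4*sin(x) + cos(x)

Solve f'(x) = 0 on [0, 2π]:
  f'(x) = 0 ⇔ cos(x) = 4*sin(x) ⇔ tan(x) = 1/4, i.e. x = arctan(1/4) + nπ; keep the solutions lying in [0, 2π].
  ⇒ x = atan(1/4) ≈ 0.2450, atan(1/4) + pi ≈ 3.3866

f''(x) = -sin(x) - 4*cos(x)
Second-derivative test at each critical point:
  f''(0.2450) = -4.1231 < 0 → local maximum
  f''(3.3866) = 4.1231 > 0 → local minimum

Critical points: x = atan(1/4) ≈ 0.2450 (local maximum); x = atan(1/4) + pi ≈ 3.3866 (local minimum)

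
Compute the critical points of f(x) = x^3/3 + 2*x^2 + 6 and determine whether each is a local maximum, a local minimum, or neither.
f'(x) = x*(x + 4)

Solve f'(x) = 0:
  Factor: x^2 + 4*x = x*(x + 4) = 0.
  ⇒ x = -4, 0

f''(x) = 2*x + 4
Second-derivative test at each critical point:
  f''(-4) = -4 < 0 → local maximum
  f''(0) = 4 > 0 → local minimum

Critical points: x = -4 (local maximum); x = 0 (local minimum)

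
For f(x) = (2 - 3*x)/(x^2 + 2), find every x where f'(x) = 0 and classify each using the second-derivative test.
f'(x) = (3*x^2 - 4*x - 6)/(x^4 + 4*x^2 + 4)

Solve f'(x) = 0:
  f'(x) = (3*x^2 - 4*x - 6)/(x^2 + 2)^2; the denominator is positive wherever f is defined, so f'(x) = 0 ⇔ 3*x^2 - 4*x - 6 = 0.
  3*x^2 - 4*x - 6 = 0 has no rational roots; quadratic formula: x = (4 ± √88)/6.
  ⇒ x = 2/3 - sqrt(22)/3 ≈ -0.8968, 2/3 + sqrt(22)/3 ≈ 2.2301

f''(x) = 2*(4*x^2*(2 - 3*x) + (9*x - 2)*(x^2 + 2))/(x^2 + 2)^3
Second-derivative test at each critical point:
  f''(-0.8968) = -1.1929 < 0 → local maximum
  f''(2.2301) = 0.1929 > 0 → local minimum

Critical points: x = 2/3 - sqrt(22)/3 ≈ -0.8968 (local maximum); x = 2/3 + sqrt(22)/3 ≈ 2.2301 (local minimum)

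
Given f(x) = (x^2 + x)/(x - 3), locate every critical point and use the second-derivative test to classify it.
f'(x) = (x^2 - 6*x - 3)/(x^2 - 6*x + 9)

Solve f'(x) = 0:
  f'(x) = (x^2 - 6*x - 3)/(x - 3)^2; the denominator is positive wherever f is defined, so f'(x) = 0 ⇔ x^2 - 6*x - 3 = 0.
  x^2 - 6*x - 3 = 0 has no rational roots; quadratic formula: x = (6 ± √48)/2.
  ⇒ x = 3 - 2*sqrt(3) ≈ -0.4641, 3 + 2*sqrt(3) ≈ 6.4641

f''(x) = 24/(x^3 - 9*x^2 + 27*x - 27)
Second-derivative test at each critical point:
  f''(-0.4641) = -0.5774 < 0 → local maximum
  f''(6.4641) = 0.5774 > 0 → local minimum

Critical points: x = 3 - 2*sqrt(3) ≈ -0.4641 (local maximum); x = 3 + 2*sqrt(3) ≈ 6.4641 (local minimum)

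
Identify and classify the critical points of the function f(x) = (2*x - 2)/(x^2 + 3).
f'(x) = 2*(x^2 - 2*x*(x - 1) + 3)/(x^2 + 3)^2

Solve f'(x) = 0:
  f'(x) = -2*(x - 3)*(x + 1)/(x^2 + 3)^2; the denominator is positive wherever f is defined, so f'(x) = 0 ⇔ -2*x^2 + 4*x + 6 = 0.
  Factor: -2*x^2 + 4*x + 6 = -2*(x - 3)*(x + 1) = 0.
  ⇒ x = -1, 3

f''(x) = 4*(4*x^2*(x - 1) + (1 - 3*x)*(x^2 + 3))/(x^2 + 3)^3
Second-derivative test at each critical point:
  f''(-1) = 1/2 > 0 → local minimum
  f''(3) = -1/18 < 0 → local maximum

Critical points: x = -1 (local minimum); x = 3 (local maximum)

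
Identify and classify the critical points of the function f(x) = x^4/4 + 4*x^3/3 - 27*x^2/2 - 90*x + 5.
f'(x) = x^3 + 4*x^2 - 27*x - 90

Solve f'(x) = 0:
  Factor: x^3 + 4*x^2 - 27*x - 90 = (x - 5)*(x + 3)*(x + 6) = 0.
  ⇒ x = -6, -3, 5

f''(x) = 3*x^2 + 8*x - 27
Second-derivative test at each critical point:
  f''(-6) = 33 > 0 → local minimum
  f''(-3) = -24 < 0 → local maximum
  f''(5) = 88 > 0 → local minimum

Critical points: x = -6 (local minimum); x = -3 (local maximum); x = 5 (local minimum)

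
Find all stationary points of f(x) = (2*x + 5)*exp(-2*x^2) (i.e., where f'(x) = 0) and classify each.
f'(x) = 2*(-2*x*(2*x + 5) + 1)*exp(-2*x^2)

Solve f'(x) = 0:
  f'(x) = (-8*x^2 - 20*x + 2)·exp(-2*x^2) and exp(-2*x^2) > 0 for every x, so f'(x) = 0 ⇔ -8*x^2 - 20*x + 2 = 0.
  Factor: -8*x^2 - 20*x + 2 = -2*(4*x^2 + 10*x - 1); 4*x^2 + 10*x - 1 = 0 has no rational roots; quadratic formula: x = (-10 ± √116)/8.
  ⇒ x = -sqrt(29)/4 - 5/4 ≈ -2.5963, -5/4 + sqrt(29)/4 ≈ 0.0963

f''(x) = 4*(4*x^2*(2*x + 5) - 6*x - 5)*exp(-2*x^2)
Second-derivative test at each critical point:
  f''(-2.5963) = 3.008e-05 > 0 → local minimum
  f''(0.0963) = -21.1449 < 0 → local maximum

Critical points: x = -sqrt(29)/4 - 5/4 ≈ -2.5963 (local minimum); x = -5/4 + sqrt(29)/4 ≈ 0.0963 (local maximum)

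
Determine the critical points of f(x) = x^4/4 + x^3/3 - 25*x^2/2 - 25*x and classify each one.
f'(x) = x^3 + x^2 - 25*x - 25

Solve f'(x) = 0:
  Factor: x^3 + x^2 - 25*x - 25 = (x - 5)*(x + 1)*(x + 5) = 0.
  ⇒ x = -5, -1, 5

f''(x) = 3*x^2 + 2*x - 25
Second-derivative test at each critical point:
  f''(-5) = 40 > 0 → local minimum
  f''(-1) = -24 < 0 → local maximum
  f''(5) = 60 > 0 → local minimum

Critical points: x = -5 (local minimum); x = -1 (local maximum); x = 5 (local minimum)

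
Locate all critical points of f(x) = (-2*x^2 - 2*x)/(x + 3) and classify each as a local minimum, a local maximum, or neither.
f'(x) = 2*(-x^2 - 6*x - 3)/(x^2 + 6*x + 9)

Solve f'(x) = 0:
  f'(x) = -2*(x^2 + 6*x + 3)/(x + 3)^2; the denominator is positive wherever f is defined, so f'(x) = 0 ⇔ -2*x^2 - 12*x - 6 = 0.
  Factor: -2*x^2 - 12*x - 6 = -2*(x^2 + 6*x + 3); x^2 + 6*x + 3 = 0 has no rational roots; quadratic formula: x = (-6 ± √24)/2.
  ⇒ x = -3 - sqrt(6) ≈ -5.4495, -3 + sqrt(6) ≈ -0.5505

f''(x) = -24/(x^3 + 9*x^2 + 27*x + 27)
Second-derivative test at each critical point:
  f''(-5.4495) = 1.6330 > 0 → local minimum
  f''(-0.5505) = -1.6330 < 0 → local maximum

Critical points: x = -3 - sqrt(6) ≈ -5.4495 (local minimum); x = -3 + sqrt(6) ≈ -0.5505 (local maximum)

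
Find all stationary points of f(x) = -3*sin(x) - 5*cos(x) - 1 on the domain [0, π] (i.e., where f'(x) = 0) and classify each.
f'(x) = 5*sin(x) - 3*cos(x)

Solve f'(x) = 0 on [0, π]:
  f'(x) = 0 ⇔ -3*cos(x) = -5*sin(x) ⇔ tan(x) = 3/5, i.e. x = arctan(3/5) + nπ; keep the solutions lying in [0, π].
  ⇒ x = atan(3/5) ≈ 0.5404

f''(x) = 3*sin(x) + 5*cos(x)
Second-derivative test at each critical point:
  f''(0.5404) = 5.8310 > 0 → local minimum

Critical points: x = atan(3/5) ≈ 0.5404 (local minimum)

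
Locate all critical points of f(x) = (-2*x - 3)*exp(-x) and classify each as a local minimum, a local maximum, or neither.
f'(x) = (2*x + 1)*exp(-x)

Solve f'(x) = 0:
  f'(x) = (2*x + 1)·exp(-x) and exp(-x) > 0 for every x, so f'(x) = 0 ⇔ 2*x + 1 = 0.
  2*x + 1 = 0.
  ⇒ x = -1/2

f''(x) = (1 - 2*x)*exp(-x)
Second-derivative test at each critical point:
  f''(-1/2) = 3.2974 > 0 → local minimum

Critical points: x = -1/2 (local minimum)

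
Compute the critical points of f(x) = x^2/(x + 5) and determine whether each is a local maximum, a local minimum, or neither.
f'(x) = x*(x + 10)/(x^2 + 10*x + 25)

Solve f'(x) = 0:
  f'(x) = x*(x + 10)/(x + 5)^2; the denominator is positive wherever f is defined, so f'(x) = 0 ⇔ x^2 + 10*x = 0.
  Factor: x^2 + 10*x = x*(x + 10) = 0.
  ⇒ x = -10, 0

f''(x) = 50/(x^3 + 15*x^2 + 75*x + 125)
Second-derivative test at each critical point:
  f''(-10) = -2/5 < 0 → local maximum
  f''(0) = 2/5 > 0 → local minimum

Critical points: x = -10 (local maximum); x = 0 (local minimum)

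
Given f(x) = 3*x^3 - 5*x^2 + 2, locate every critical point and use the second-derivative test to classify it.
f'(x) = x*(9*x - 10)

Solve f'(x) = 0:
  Factor: 9*x^2 - 10*x = x*(9*x - 10) = 0.
  ⇒ x = 0, 10/9

f''(x) = 18*x - 10
Second-derivative test at each critical point:
  f''(0) = -10 < 0 → local maximum
  f''(10/9) = 10 > 0 → local minimum

Critical points: x = 0 (local maximum); x = 10/9 (local minimum)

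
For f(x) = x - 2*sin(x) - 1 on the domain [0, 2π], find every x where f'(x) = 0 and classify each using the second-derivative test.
f'(x) = 1 - 2*cos(x)

Solve f'(x) = 0 on [0, 2π]:
  f'(x) = 0 ⇔ cos(x) = 1/2, i.e. x = ±arccos(1/2) + 2nπ; keep the solutions lying in [0, 2π].
  ⇒ x = pi/3 ≈ 1.0472, 5*pi/3 ≈ 5.2360

f''(x) = 2*sin(x)
Second-derivative test at each critical point:
  f''(1.0472) = 1.7321 > 0 → local minimum
  f''(5.2360) = -1.7321 < 0 → local maximum

Critical points: x = pi/3 ≈ 1.0472 (local minimum); x = 5*pi/3 ≈ 5.2360 (local maximum)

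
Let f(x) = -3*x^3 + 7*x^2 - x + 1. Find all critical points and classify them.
f'(x) = -9*x^2 + 14*x - 1

Solve f'(x) = 0:
  9*x^2 - 14*x + 1 = 0 has no rational roots; quadratic formula: x = (14 ± √160)/18.
  ⇒ x = 7/9 - 2*sqrt(10)/9 ≈ 0.0750, 2*sqrt(10)/9 + 7/9 ≈ 1.4805

f''(x) = 14 - 18*x
Second-derivative test at each critical point:
  f''(0.0750) = 12.6491 > 0 → local minimum
  f''(1.4805) = -12.6491 < 0 → local maximum

Critical points: x = 7/9 - 2*sqrt(10)/9 ≈ 0.0750 (local minimum); x = 2*sqrt(10)/9 + 7/9 ≈ 1.4805 (local maximum)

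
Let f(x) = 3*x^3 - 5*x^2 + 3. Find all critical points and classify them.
f'(x) = x*(9*x - 10)

Solve f'(x) = 0:
  Factor: 9*x^2 - 10*x = x*(9*x - 10) = 0.
  ⇒ x = 0, 10/9

f''(x) = 18*x - 10
Second-derivative test at each critical point:
  f''(0) = -10 < 0 → local maximum
  f''(10/9) = 10 > 0 → local minimum

Critical points: x = 0 (local maximum); x = 10/9 (local minimum)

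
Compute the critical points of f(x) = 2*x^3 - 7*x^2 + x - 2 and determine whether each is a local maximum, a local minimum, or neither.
f'(x) = 6*x^2 - 14*x + 1

Solve f'(x) = 0:
  6*x^2 - 14*x + 1 = 0 has no rational roots; quadratic formula: x = (14 ± √172)/12.
  ⇒ x = 7/6 - sqrt(43)/6 ≈ 0.0738, sqrt(43)/6 + 7/6 ≈ 2.2596

f''(x) = 12*x - 14
Second-derivative test at each critical point:
  f''(0.0738) = -13.1149 < 0 → local maximum
  f''(2.2596) = 13.1149 > 0 → local minimum

Critical points: x = 7/6 - sqrt(43)/6 ≈ 0.0738 (local maximum); x = sqrt(43)/6 + 7/6 ≈ 2.2596 (local minimum)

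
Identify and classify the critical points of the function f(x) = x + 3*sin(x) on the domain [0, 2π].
f'(x) = 3*cos(x) + 1

Solve f'(x) = 0 on [0, 2π]:
  f'(x) = 0 ⇔ cos(x) = -1/3, i.e. x = ±arccos(-1/3) + 2nπ; keep the solutions lying in [0, 2π].
  ⇒ x = acos(-1/3) ≈ 1.9106, -acos(-1/3) + 2*pi ≈ 4.3726

f''(x) = -3*sin(x)
Second-derivative test at each critical point:
  f''(1.9106) = -2.8284 < 0 → local maximum
  f''(4.3726) = 2.8284 > 0 → local minimum

Critical points: x = acos(-1/3) ≈ 1.9106 (local maximum); x = -acos(-1/3) + 2*pi ≈ 4.3726 (local minimum)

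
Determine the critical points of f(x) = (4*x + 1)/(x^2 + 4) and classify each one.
f'(x) = 2*(-2*x^2 - x + 8)/(x^4 + 8*x^2 + 16)

Solve f'(x) = 0:
  f'(x) = -2*(2*x^2 + x - 8)/(x^2 + 4)^2; the denominator is positive wherever f is defined, so f'(x) = 0 ⇔ -4*x^2 - 2*x + 16 = 0.
  Factor: -4*x^2 - 2*x + 16 = -2*(2*x^2 + x - 8); 2*x^2 + x - 8 = 0 has no rational roots; quadratic formula: x = (-1 ± √65)/4.
  ⇒ x = -sqrt(65)/4 - 1/4 ≈ -2.2656, -1/4 + sqrt(65)/4 ≈ 1.7656

f''(x) = 2*(4*x^2*(4*x + 1) - (12*x + 1)*(x^2 + 4))/(x^2 + 4)^3
Second-derivative test at each critical point:
  f''(-2.2656) = 0.1933 > 0 → local minimum
  f''(1.7656) = -0.3183 < 0 → local maximum

Critical points: x = -sqrt(65)/4 - 1/4 ≈ -2.2656 (local minimum); x = -1/4 + sqrt(65)/4 ≈ 1.7656 (local maximum)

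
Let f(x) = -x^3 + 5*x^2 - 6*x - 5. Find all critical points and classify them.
f'(x) = -3*x^2 + 10*x - 6

Solve f'(x) = 0:
  3*x^2 - 10*x + 6 = 0 has no rational roots; quadratic formula: x = (10 ± √28)/6.
  ⇒ x = 5/3 - sqrt(7)/3 ≈ 0.7847, sqrt(7)/3 + 5/3 ≈ 2.5486

f''(x) = 10 - 6*x
Second-derivative test at each critical point:
  f''(0.7847) = 5.2915 > 0 → local minimum
  f''(2.5486) = -5.2915 < 0 → local maximum

Critical points: x = 5/3 - sqrt(7)/3 ≈ 0.7847 (local minimum); x = sqrt(7)/3 + 5/3 ≈ 2.5486 (local maximum)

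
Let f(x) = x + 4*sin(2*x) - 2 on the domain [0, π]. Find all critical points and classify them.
f'(x) = 8*cos(2*x) + 1

Solve f'(x) = 0 on [0, π]:
  f'(x) = 0 ⇔ cos(2*x) = -1/8, i.e. 2*x = ±arccos(-1/8) + 2nπ; keep the solutions lying in [0, π].
  ⇒ x = acos(-1/8)/2 ≈ 0.8481, pi - acos(-1/8)/2 ≈ 2.2935

f''(x) = -16*sin(2*x)
Second-derivative test at each critical point:
  f''(0.8481) = -15.8745 < 0 → local maximum
  f''(2.2935) = 15.8745 > 0 → local minimum

Critical points: x = acos(-1/8)/2 ≈ 0.8481 (local maximum); x = pi - acos(-1/8)/2 ≈ 2.2935 (local minimum)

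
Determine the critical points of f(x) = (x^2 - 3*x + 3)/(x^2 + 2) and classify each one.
f'(x) = (3*x^2 - 2*x - 6)/(x^4 + 4*x^2 + 4)

Solve f'(x) = 0:
  f'(x) = (3*x^2 - 2*x - 6)/(x^2 + 2)^2; the denominator is positive wherever f is defined, so f'(x) = 0 ⇔ 3*x^2 - 2*x - 6 = 0.
  3*x^2 - 2*x - 6 = 0 has no rational roots; quadratic formula: x = (2 ± √76)/6.
  ⇒ x = 1/3 - sqrt(19)/3 ≈ -1.1196, 1/3 + sqrt(19)/3 ≈ 1.7863

f''(x) = 2*(-3*x^3 + 3*x^2 + 18*x - 2)/(x^6 + 6*x^4 + 12*x^2 + 8)
Second-derivative test at each critical point:
  f''(-1.1196) = -0.8235 < 0 → local maximum
  f''(1.7863) = 0.3235 > 0 → local minimum

Critical points: x = 1/3 - sqrt(19)/3 ≈ -1.1196 (local maximum); x = 1/3 + sqrt(19)/3 ≈ 1.7863 (local minimum)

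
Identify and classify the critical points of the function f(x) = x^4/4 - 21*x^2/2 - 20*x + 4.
f'(x) = x^3 - 21*x - 20

Solve f'(x) = 0:
  Factor: x^3 - 21*x - 20 = (x - 5)*(x + 1)*(x + 4) = 0.
  ⇒ x = -4, -1, 5

f''(x) = 3*x^2 - 21
Second-derivative test at each critical point:
  f''(-4) = 27 > 0 → local minimum
  f''(-1) = -18 < 0 → local maximum
  f''(5) = 54 > 0 → local minimum

Critical points: x = -4 (local minimum); x = -1 (local maximum); x = 5 (local minimum)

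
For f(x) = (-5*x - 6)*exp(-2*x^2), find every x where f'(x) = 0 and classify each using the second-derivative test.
f'(x) = (4*x*(5*x + 6) - 5)*exp(-2*x^2)

Solve f'(x) = 0:
  f'(x) = (20*x^2 + 24*x - 5)·exp(-2*x^2) and exp(-2*x^2) > 0 for every x, so f'(x) = 0 ⇔ 20*x^2 + 24*x - 5 = 0.
  20*x^2 + 24*x - 5 = 0 has no rational roots; quadratic formula: x = (-24 ± √976)/40.
  ⇒ x = -sqrt(61)/10 - 3/5 ≈ -1.3810, -3/5 + sqrt(61)/10 ≈ 0.1810

f''(x) = 4*(-20*x^3 - 24*x^2 + 15*x + 6)*exp(-2*x^2)
Second-derivative test at each critical point:
  f''(-1.3810) = -0.6889 < 0 → local maximum
  f''(0.1810) = 29.2591 > 0 → local minimum

Critical points: x = -sqrt(61)/10 - 3/5 ≈ -1.3810 (local maximum); x = -3/5 + sqrt(61)/10 ≈ 0.1810 (local minimum)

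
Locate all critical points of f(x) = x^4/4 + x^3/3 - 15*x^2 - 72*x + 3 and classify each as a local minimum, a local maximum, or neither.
f'(x) = x^3 + x^2 - 30*x - 72

Solve f'(x) = 0:
  Factor: x^3 + x^2 - 30*x - 72 = (x - 6)*(x + 3)*(x + 4) = 0.
  ⇒ x = -4, -3, 6

f''(x) = 3*x^2 + 2*x - 30
Second-derivative test at each critical point:
  f''(-4) = 10 > 0 → local minimum
  f''(-3) = -9 < 0 → local maximum
  f''(6) = 90 > 0 → local minimum

Critical points: x = -4 (local minimum); x = -3 (local maximum); x = 6 (local minimum)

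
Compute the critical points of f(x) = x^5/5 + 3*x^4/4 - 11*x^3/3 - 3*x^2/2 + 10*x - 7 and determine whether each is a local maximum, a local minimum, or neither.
f'(x) = x^4 + 3*x^3 - 11*x^2 - 3*x + 10

Solve f'(x) = 0:
  Factor: x^4 + 3*x^3 - 11*x^2 - 3*x + 10 = (x - 2)*(x - 1)*(x + 1)*(x + 5) = 0.
  ⇒ x = -5, -1, 1, 2

f''(x) = 4*x^3 + 9*x^2 - 22*x - 3
Second-derivative test at each critical point:
  f''(-5) = -168 < 0 → local maximum
  f''(-1) = 24 > 0 → local minimum
  f''(1) = -12 < 0 → local maximum
  f''(2) = 21 > 0 → local minimum

Critical points: x = -5 (local maximum); x = -1 (local minimum); x = 1 (local maximum); x = 2 (local minimum)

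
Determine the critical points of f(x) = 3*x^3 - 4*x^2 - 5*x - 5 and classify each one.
f'(x) = 9*x^2 - 8*x - 5

Solve f'(x) = 0:
  9*x^2 - 8*x - 5 = 0 has no rational roots; quadratic formula: x = (8 ± √244)/18.
  ⇒ x = 4/9 - sqrt(61)/9 ≈ -0.4234, 4/9 + sqrt(61)/9 ≈ 1.3122

f''(x) = 18*x - 8
Second-derivative test at each critical point:
  f''(-0.4234) = -15.6205 < 0 → local maximum
  f''(1.3122) = 15.6205 > 0 → local minimum

Critical points: x = 4/9 - sqrt(61)/9 ≈ -0.4234 (local maximum); x = 4/9 + sqrt(61)/9 ≈ 1.3122 (local minimum)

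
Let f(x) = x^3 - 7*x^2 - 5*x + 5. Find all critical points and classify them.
f'(x) = 3*x^2 - 14*x - 5

Solve f'(x) = 0:
  Factor: 3*x^2 - 14*x - 5 = (x - 5)*(3*x + 1) = 0.
  ⇒ x = -1/3, 5

f''(x) = 6*x - 14
Second-derivative test at each critical point:
  f''(-1/3) = -16 < 0 → local maximum
  f''(5) = 16 > 0 → local minimum

Critical points: x = -1/3 (local maximum); x = 5 (local minimum)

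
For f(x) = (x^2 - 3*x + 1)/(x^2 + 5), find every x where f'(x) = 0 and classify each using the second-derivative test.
f'(x) = (3*x^2 + 8*x - 15)/(x^4 + 10*x^2 + 25)

Solve f'(x) = 0:
  f'(x) = (3*x^2 + 8*x - 15)/(x^2 + 5)^2; the denominator is positive wherever f is defined, so f'(x) = 0 ⇔ 3*x^2 + 8*x - 15 = 0.
  3*x^2 + 8*x - 15 = 0 has no rational roots; quadratic formula: x = (-8 ± √244)/6.
  ⇒ x = -sqrt(61)/3 - 4/3 ≈ -3.9367, -4/3 + sqrt(61)/3 ≈ 1.2701

f''(x) = 2*(-3*x^3 - 12*x^2 + 45*x + 20)/(x^6 + 15*x^4 + 75*x^2 + 125)
Second-derivative test at each critical point:
  f''(-3.9367) = -0.0372 < 0 → local maximum
  f''(1.2701) = 0.3572 > 0 → local minimum

Critical points: x = -sqrt(61)/3 - 4/3 ≈ -3.9367 (local maximum); x = -4/3 + sqrt(61)/3 ≈ 1.2701 (local minimum)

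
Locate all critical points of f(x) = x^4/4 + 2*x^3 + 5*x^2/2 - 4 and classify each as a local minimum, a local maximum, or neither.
f'(x) = x*(x^2 + 6*x + 5)

Solve f'(x) = 0:
  Factor: x^3 + 6*x^2 + 5*x = x*(x + 1)*(x + 5) = 0.
  ⇒ x = -5, -1, 0

f''(x) = 3*x^2 + 12*x + 5
Second-derivative test at each critical point:
  f''(-5) = 20 > 0 → local minimum
  f''(-1) = -4 < 0 → local maximum
  f''(0) = 5 > 0 → local minimum

Critical points: x = -5 (local minimum); x = -1 (local maximum); x = 0 (local minimum)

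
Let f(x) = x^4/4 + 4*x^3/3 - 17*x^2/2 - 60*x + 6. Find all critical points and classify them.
f'(x) = x^3 + 4*x^2 - 17*x - 60

Solve f'(x) = 0:
  Factor: x^3 + 4*x^2 - 17*x - 60 = (x - 4)*(x + 3)*(x + 5) = 0.
  ⇒ x = -5, -3, 4

f''(x) = 3*x^2 + 8*x - 17
Second-derivative test at each critical point:
  f''(-5) = 18 > 0 → local minimum
  f''(-3) = -14 < 0 → local maximum
  f''(4) = 63 > 0 → local minimum

Critical points: x = -5 (local minimum); x = -3 (local maximum); x = 4 (local minimum)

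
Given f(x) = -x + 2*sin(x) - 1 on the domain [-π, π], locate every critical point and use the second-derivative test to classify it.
f'(x) = 2*cos(x) - 1

Solve f'(x) = 0 on [-π, π]:
  f'(x) = 0 ⇔ cos(x) = 1/2, i.e. x = ±arccos(1/2) + 2nπ; keep the solutions lying in [-π, π].
  ⇒ x = -pi/3 ≈ -1.0472, pi/3 ≈ 1.0472

f''(x) = -2*sin(x)
Second-derivative test at each critical point:
  f''(-1.0472) = 1.7321 > 0 → local minimum
  f''(1.0472) = -1.7321 < 0 → local maximum

Critical points: x = -pi/3 ≈ -1.0472 (local minimum); x = pi/3 ≈ 1.0472 (local maximum)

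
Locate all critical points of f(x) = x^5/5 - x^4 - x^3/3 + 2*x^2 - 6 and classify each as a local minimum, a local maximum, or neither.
f'(x) = x*(x^3 - 4*x^2 - x + 4)

Solve f'(x) = 0:
  Factor: x^4 - 4*x^3 - x^2 + 4*x = x*(x - 4)*(x - 1)*(x + 1) = 0.
  ⇒ x = -1, 0, 1, 4

f''(x) = 4*x^3 - 12*x^2 - 2*x + 4
Second-derivative test at each critical point:
  f''(-1) = -10 < 0 → local maximum
  f''(0) = 4 > 0 → local minimum
  f''(1) = -6 < 0 → local maximum
  f''(4) = 60 > 0 → local minimum

Critical points: x = -1 (local maximum); x = 0 (local minimum); x = 1 (local maximum); x = 4 (local minimum)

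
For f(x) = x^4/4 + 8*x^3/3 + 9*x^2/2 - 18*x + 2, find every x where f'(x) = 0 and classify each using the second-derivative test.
f'(x) = x^3 + 8*x^2 + 9*x - 18

Solve f'(x) = 0:
  Factor: x^3 + 8*x^2 + 9*x - 18 = (x - 1)*(x + 3)*(x + 6) = 0.
  ⇒ x = -6, -3, 1

f''(x) = 3*x^2 + 16*x + 9
Second-derivative test at each critical point:
  f''(-6) = 21 > 0 → local minimum
  f''(-3) = -12 < 0 → local maximum
  f''(1) = 28 > 0 → local minimum

Critical points: x = -6 (local minimum); x = -3 (local maximum); x = 1 (local minimum)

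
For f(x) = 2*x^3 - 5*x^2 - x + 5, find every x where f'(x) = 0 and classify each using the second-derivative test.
f'(x) = 6*x^2 - 10*x - 1

Solve f'(x) = 0:
  6*x^2 - 10*x - 1 = 0 has no rational roots; quadratic formula: x = (10 ± √124)/12.
  ⇒ x = 5/6 - sqrt(31)/6 ≈ -0.0946, 5/6 + sqrt(31)/6 ≈ 1.7613

f''(x) = 12*x - 10
Second-derivative test at each critical point:
  f''(-0.0946) = -11.1355 < 0 → local maximum
  f''(1.7613) = 11.1355 > 0 → local minimum

Critical points: x = 5/6 - sqrt(31)/6 ≈ -0.0946 (local maximum); x = 5/6 + sqrt(31)/6 ≈ 1.7613 (local minimum)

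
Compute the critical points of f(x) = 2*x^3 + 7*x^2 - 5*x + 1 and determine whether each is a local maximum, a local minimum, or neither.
f'(x) = 6*x^2 + 14*x - 5

Solve f'(x) = 0:
  6*x^2 + 14*x - 5 = 0 has no rational roots; quadratic formula: x = (-14 ± √316)/12.
  ⇒ x = -sqrt(79)/6 - 7/6 ≈ -2.6480, -7/6 + sqrt(79)/6 ≈ 0.3147

f''(x) = 12*x + 14
Second-derivative test at each critical point:
  f''(-2.6480) = -17.7764 < 0 → local maximum
  f''(0.3147) = 17.7764 > 0 → local minimum

Critical points: x = -sqrt(79)/6 - 7/6 ≈ -2.6480 (local maximum); x = -7/6 + sqrt(79)/6 ≈ 0.3147 (local minimum)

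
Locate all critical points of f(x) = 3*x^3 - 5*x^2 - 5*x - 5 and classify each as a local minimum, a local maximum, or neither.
f'(x) = 9*x^2 - 10*x - 5

Solve f'(x) = 0:
  9*x^2 - 10*x - 5 = 0 has no rational roots; quadratic formula: x = (10 ± √280)/18.
  ⇒ x = 5/9 - sqrt(70)/9 ≈ -0.3741, 5/9 + sqrt(70)/9 ≈ 1.4852

f''(x) = 18*x - 10
Second-derivative test at each critical point:
  f''(-0.3741) = -16.7332 < 0 → local maximum
  f''(1.4852) = 16.7332 > 0 → local minimum

Critical points: x = 5/9 - sqrt(70)/9 ≈ -0.3741 (local maximum); x = 5/9 + sqrt(70)/9 ≈ 1.4852 (local minimum)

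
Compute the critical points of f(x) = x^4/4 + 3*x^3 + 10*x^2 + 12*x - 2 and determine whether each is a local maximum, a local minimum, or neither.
f'(x) = x^3 + 9*x^2 + 20*x + 12

Solve f'(x) = 0:
  Factor: x^3 + 9*x^2 + 20*x + 12 = (x + 1)*(x + 2)*(x + 6) = 0.
  ⇒ x = -6, -2, -1

f''(x) = 3*x^2 + 18*x + 20
Second-derivative test at each critical point:
  f''(-6) = 20 > 0 → local minimum
  f''(-2) = -4 < 0 → local maximum
  f''(-1) = 5 > 0 → local minimum

Critical points: x = -6 (local minimum); x = -2 (local maximum); x = -1 (local minimum)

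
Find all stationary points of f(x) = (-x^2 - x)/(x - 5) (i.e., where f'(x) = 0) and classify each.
f'(x) = (-x^2 + 10*x + 5)/(x^2 - 10*x + 25)

Solve f'(x) = 0:
  f'(x) = -(x^2 - 10*x - 5)/(x - 5)^2; the denominator is positive wherever f is defined, so f'(x) = 0 ⇔ -x^2 + 10*x + 5 = 0.
  x^2 - 10*x - 5 = 0 has no rational roots; quadratic formula: x = (10 ± √120)/2.
  ⇒ x = 5 - sqrt(30) ≈ -0.4772, 5 + sqrt(30) ≈ 10.4772

f''(x) = -60/(x^3 - 15*x^2 + 75*x - 125)
Second-derivative test at each critical point:
  f''(-0.4772) = 0.3651 > 0 → local minimum
  f''(10.4772) = -0.3651 < 0 → local maximum

Critical points: x = 5 - sqrt(30) ≈ -0.4772 (local minimum); x = 5 + sqrt(30) ≈ 10.4772 (local maximum)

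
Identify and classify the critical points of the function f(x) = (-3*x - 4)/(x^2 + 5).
f'(x) = (3*x^2 + 8*x - 15)/(x^4 + 10*x^2 + 25)

Solve f'(x) = 0:
  f'(x) = (3*x^2 + 8*x - 15)/(x^2 + 5)^2; the denominator is positive wherever f is defined, so f'(x) = 0 ⇔ 3*x^2 + 8*x - 15 = 0.
  3*x^2 + 8*x - 15 = 0 has no rational roots; quadratic formula: x = (-8 ± √244)/6.
  ⇒ x = -sqrt(61)/3 - 4/3 ≈ -3.9367, -4/3 + sqrt(61)/3 ≈ 1.2701

f''(x) = 2*(-4*x^2*(3*x + 4) + (9*x + 4)*(x^2 + 5))/(x^2 + 5)^3
Second-derivative test at each critical point:
  f''(-3.9367) = -0.0372 < 0 → local maximum
  f''(1.2701) = 0.3572 > 0 → local minimum

Critical points: x = -sqrt(61)/3 - 4/3 ≈ -3.9367 (local maximum); x = -4/3 + sqrt(61)/3 ≈ 1.2701 (local minimum)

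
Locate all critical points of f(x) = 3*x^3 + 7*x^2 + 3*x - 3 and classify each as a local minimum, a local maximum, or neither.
f'(x) = 9*x^2 + 14*x + 3

Solve f'(x) = 0:
  9*x^2 + 14*x + 3 = 0 has no rational roots; quadratic formula: x = (-14 ± √88)/18.
  ⇒ x = -7/9 - sqrt(22)/9 ≈ -1.2989, -7/9 + sqrt(22)/9 ≈ -0.2566

f''(x) = 18*x + 14
Second-derivative test at each critical point:
  f''(-1.2989) = -9.3808 < 0 → local maximum
  f''(-0.2566) = 9.3808 > 0 → local minimum

Critical points: x = -7/9 - sqrt(22)/9 ≈ -1.2989 (local maximum); x = -7/9 + sqrt(22)/9 ≈ -0.2566 (local minimum)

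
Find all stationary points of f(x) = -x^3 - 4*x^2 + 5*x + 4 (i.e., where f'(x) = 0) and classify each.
f'(x) = -3*x^2 - 8*x + 5

Solve f'(x) = 0:
  3*x^2 + 8*x - 5 = 0 has no rational roots; quadratic formula: x = (-8 ± √124)/6.
  ⇒ x = -sqrt(31)/3 - 4/3 ≈ -3.1893, -4/3 + sqrt(31)/3 ≈ 0.5226

f''(x) = -6*x - 8
Second-derivative test at each critical point:
  f''(-3.1893) = 11.1355 > 0 → local minimum
  f''(0.5226) = -11.1355 < 0 → local maximum

Critical points: x = -sqrt(31)/3 - 4/3 ≈ -3.1893 (local minimum); x = -4/3 + sqrt(31)/3 ≈ 0.5226 (local maximum)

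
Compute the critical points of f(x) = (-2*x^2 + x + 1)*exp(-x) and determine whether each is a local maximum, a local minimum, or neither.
f'(x) = x*(2*x - 5)*exp(-x)

Solve f'(x) = 0:
  f'(x) = (2*x^2 - 5*x)·exp(-x) and exp(-x) > 0 for every x, so f'(x) = 0 ⇔ 2*x^2 - 5*x = 0.
  Factor: 2*x^2 - 5*x = x*(2*x - 5) = 0.
  ⇒ x = 0, 5/2

f''(x) = (-2*x^2 + 9*x - 5)*exp(-x)
Second-derivative test at each critical point:
  f''(0) = -5 < 0 → local maximum
  f''(5/2) = 0.4104 > 0 → local minimum

Critical points: x = 0 (local maximum); x = 5/2 (local minimum)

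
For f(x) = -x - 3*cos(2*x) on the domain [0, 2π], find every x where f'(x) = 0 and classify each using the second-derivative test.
f'(x) = 6*sin(2*x) - 1

Solve f'(x) = 0 on [0, 2π]:
  f'(x) = 0 ⇔ sin(2*x) = 1/6, i.e. 2*x = arcsin(1/6) + 2nπ or 2*x = π − arcsin(1/6) + 2nπ; keep the solutions lying in [0, 2π].
  ⇒ x = asin(1/6)/2 ≈ 0.0837, -asin(1/6)/2 + pi/2 ≈ 1.4871, asin(1/6)/2 + pi ≈ 3.2253, -asin(1/6)/2 + 3*pi/2 ≈ 4.6287

f''(x) = 12*cos(2*x)
Second-derivative test at each critical point:
  f''(0.0837) = 11.8322 > 0 → local minimum
  f''(1.4871) = -11.8322 < 0 → local maximum
  f''(3.2253) = 11.8322 > 0 → local minimum
  f''(4.6287) = -11.8322 < 0 → local maximum

Critical points: x = asin(1/6)/2 ≈ 0.0837 (local minimum); x = -asin(1/6)/2 + pi/2 ≈ 1.4871 (local maximum); x = asin(1/6)/2 + pi ≈ 3.2253 (local minimum); x = -asin(1/6)/2 + 3*pi/2 ≈ 4.6287 (local maximum)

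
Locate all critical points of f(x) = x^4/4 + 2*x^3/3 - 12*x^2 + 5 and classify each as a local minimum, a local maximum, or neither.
f'(x) = x*(x^2 + 2*x - 24)

Solve f'(x) = 0:
  Factor: x^3 + 2*x^2 - 24*x = x*(x - 4)*(x + 6) = 0.
  ⇒ x = -6, 0, 4

f''(x) = 3*x^2 + 4*x - 24
Second-derivative test at each critical point:
  f''(-6) = 60 > 0 → local minimum
  f''(0) = -24 < 0 → local maximum
  f''(4) = 40 > 0 → local minimum

Critical points: x = -6 (local minimum); x = 0 (local maximum); x = 4 (local minimum)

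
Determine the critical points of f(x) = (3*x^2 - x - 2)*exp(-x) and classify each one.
f'(x) = (-3*x^2 + 7*x + 1)*exp(-x)

Solve f'(x) = 0:
  f'(x) = (-3*x^2 + 7*x + 1)·exp(-x) and exp(-x) > 0 for every x, so f'(x) = 0 ⇔ -3*x^2 + 7*x + 1 = 0.
  3*x^2 - 7*x - 1 = 0 has no rational roots; quadratic formula: x = (7 ± √61)/6.
  ⇒ x = 7/6 - sqrt(61)/6 ≈ -0.1350, 7/6 + sqrt(61)/6 ≈ 2.4684

f''(x) = (3*x^2 - 13*x + 6)*exp(-x)
Second-derivative test at each critical point:
  f''(-0.1350) = 8.9395 > 0 → local minimum
  f''(2.4684) = -0.6617 < 0 → local maximum

Critical points: x = 7/6 - sqrt(61)/6 ≈ -0.1350 (local minimum); x = 7/6 + sqrt(61)/6 ≈ 2.4684 (local maximum)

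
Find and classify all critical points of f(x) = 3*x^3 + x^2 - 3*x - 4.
f'(x) = 9*x^2 + 2*x - 3

Solve f'(x) = 0:
  9*x^2 + 2*x - 3 = 0 has no rational roots; quadratic formula: x = (-2 ± √112)/18.
  ⇒ x = -2*sqrt(7)/9 - 1/9 ≈ -0.6991, -1/9 + 2*sqrt(7)/9 ≈ 0.4768

f''(x) = 18*x + 2
Second-derivative test at each critical point:
  f''(-0.6991) = -10.5830 < 0 → local maximum
  f''(0.4768) = 10.5830 > 0 → local minimum

Critical points: x = -2*sqrt(7)/9 - 1/9 ≈ -0.6991 (local maximum); x = -1/9 + 2*sqrt(7)/9 ≈ 0.4768 (local minimum)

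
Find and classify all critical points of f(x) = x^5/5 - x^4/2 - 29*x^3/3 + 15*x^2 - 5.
f'(x) = x*(x^3 - 2*x^2 - 29*x + 30)

Solve f'(x) = 0:
  Factor: x^4 - 2*x^3 - 29*x^2 + 30*x = x*(x - 6)*(x - 1)*(x + 5) = 0.
  ⇒ x = -5, 0, 1, 6

f''(x) = 4*x^3 - 6*x^2 - 58*x + 30
Second-derivative test at each critical point:
  f''(-5) = -330 < 0 → local maximum
  f''(0) = 30 > 0 → local minimum
  f''(1) = -30 < 0 → local maximum
  f''(6) = 330 > 0 → local minimum

Critical points: x = -5 (local maximum); x = 0 (local minimum); x = 1 (local maximum); x = 6 (local minimum)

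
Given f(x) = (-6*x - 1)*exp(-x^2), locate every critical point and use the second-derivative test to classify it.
f'(x) = 2*(x*(6*x + 1) - 3)*exp(-x^2)

Solve f'(x) = 0:
  f'(x) = (12*x^2 + 2*x - 6)·exp(-x^2) and exp(-x^2) > 0 for every x, so f'(x) = 0 ⇔ 12*x^2 + 2*x - 6 = 0.
  Factor: 12*x^2 + 2*x - 6 = 2*(6*x^2 + x - 3); 6*x^2 + x - 3 = 0 has no rational roots; quadratic formula: x = (-1 ± √73)/12.
  ⇒ x = -sqrt(73)/12 - 1/12 ≈ -0.7953, -1/12 + sqrt(73)/12 ≈ 0.6287

f''(x) = 2*(-12*x^3 - 2*x^2 + 18*x + 1)*exp(-x^2)
Second-derivative test at each critical point:
  f''(-0.7953) = -9.0777 < 0 → local maximum
  f''(0.6287) = 11.5093 > 0 → local minimum

Critical points: x = -sqrt(73)/12 - 1/12 ≈ -0.7953 (local maximum); x = -1/12 + sqrt(73)/12 ≈ 0.6287 (local minimum)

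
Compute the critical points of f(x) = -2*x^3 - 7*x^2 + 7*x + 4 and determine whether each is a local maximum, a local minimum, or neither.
f'(x) = -6*x^2 - 14*x + 7

Solve f'(x) = 0:
  6*x^2 + 14*x - 7 = 0 has no rational roots; quadratic formula: x = (-14 ± √364)/12.
  ⇒ x = -sqrt(91)/6 - 7/6 ≈ -2.7566, -7/6 + sqrt(91)/6 ≈ 0.4232

f''(x) = -12*x - 14
Second-derivative test at each critical point:
  f''(-2.7566) = 19.0788 > 0 → local minimum
  f''(0.4232) = -19.0788 < 0 → local maximum

Critical points: x = -sqrt(91)/6 - 7/6 ≈ -2.7566 (local minimum); x = -7/6 + sqrt(91)/6 ≈ 0.4232 (local maximum)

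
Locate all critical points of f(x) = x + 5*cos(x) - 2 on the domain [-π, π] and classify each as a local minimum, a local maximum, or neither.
f'(x) = 1 - 5*sin(x)

Solve f'(x) = 0 on [-π, π]:
  f'(x) = 0 ⇔ sin(x) = 1/5, i.e. x = arcsin(1/5) + 2nπ or x = π − arcsin(1/5) + 2nπ; keep the solutions lying in [-π, π].
  ⇒ x = asin(1/5) ≈ 0.2014, pi - asin(1/5) ≈ 2.9402

f''(x) = -5*cos(x)
Second-derivative test at each critical point:
  f''(0.2014) = -4.8990 < 0 → local maximum
  f''(2.9402) = 4.8990 > 0 → local minimum

Critical points: x = asin(1/5) ≈ 0.2014 (local maximum); x = pi - asin(1/5) ≈ 2.9402 (local minimum)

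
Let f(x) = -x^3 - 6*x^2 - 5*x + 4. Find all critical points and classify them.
f'(x) = -3*x^2 - 12*x - 5

Solve f'(x) = 0:
  3*x^2 + 12*x + 5 = 0 has no rational roots; quadratic formula: x = (-12 ± √84)/6.
  ⇒ x = -2 - sqrt(21)/3 ≈ -3.5275, -2 + sqrt(21)/3 ≈ -0.4725

f''(x) = -6*x - 12
Second-derivative test at each critical point:
  f''(-3.5275) = 9.1652 > 0 → local minimum
  f''(-0.4725) = -9.1652 < 0 → local maximum

Critical points: x = -2 - sqrt(21)/3 ≈ -3.5275 (local minimum); x = -2 + sqrt(21)/3 ≈ -0.4725 (local maximum)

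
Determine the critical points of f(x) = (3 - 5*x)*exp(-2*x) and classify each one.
f'(x) = (10*x - 11)*exp(-2*x)

Solve f'(x) = 0:
  f'(x) = (10*x - 11)·exp(-2*x) and exp(-2*x) > 0 for every x, so f'(x) = 0 ⇔ 10*x - 11 = 0.
  10*x - 11 = 0.
  ⇒ x = 11/10

f''(x) = 4*(8 - 5*x)*exp(-2*x)
Second-derivative test at each critical point:
  f''(11/10) = 1.1080 > 0 → local minimum

Critical points: x = 11/10 (local minimum)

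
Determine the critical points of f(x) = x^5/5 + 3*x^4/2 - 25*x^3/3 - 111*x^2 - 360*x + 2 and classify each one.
f'(x) = x^4 + 6*x^3 - 25*x^2 - 222*x - 360

Solve f'(x) = 0:
  Factor: x^4 + 6*x^3 - 25*x^2 - 222*x - 360 = (x - 6)*(x + 3)*(x + 4)*(x + 5) = 0.
  ⇒ x = -5, -4, -3, 6

f''(x) = 4*x^3 + 18*x^2 - 50*x - 222
Second-derivative test at each critical point:
  f''(-5) = -22 < 0 → local maximum
  f''(-4) = 10 > 0 → local minimum
  f''(-3) = -18 < 0 → local maximum
  f''(6) = 990 > 0 → local minimum

Critical points: x = -5 (local maximum); x = -4 (local minimum); x = -3 (local maximum); x = 6 (local minimum)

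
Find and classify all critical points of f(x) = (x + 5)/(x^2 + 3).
f'(x) = (x^2 - 2*x*(x + 5) + 3)/(x^2 + 3)^2

Solve f'(x) = 0:
  f'(x) = -(x^2 + 10*x - 3)/(x^2 + 3)^2; the denominator is positive wherever f is defined, so f'(x) = 0 ⇔ -x^2 - 10*x + 3 = 0.
  x^2 + 10*x - 3 = 0 has no rational roots; quadratic formula: x = (-10 ± √112)/2.
  ⇒ x = -2*sqrt(7) - 5 ≈ -10.2915, -5 + 2*sqrt(7) ≈ 0.2915

f''(x) = 2*(4*x^2*(x + 5) - (3*x + 5)*(x^2 + 3))/(x^2 + 3)^3
Second-derivative test at each critical point:
  f''(-10.2915) = 0.0009 > 0 → local minimum
  f''(0.2915) = -1.1120 < 0 → local maximum

Critical points: x = -2*sqrt(7) - 5 ≈ -10.2915 (local minimum); x = -5 + 2*sqrt(7) ≈ 0.2915 (local maximum)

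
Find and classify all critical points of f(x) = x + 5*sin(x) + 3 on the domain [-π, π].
f'(x) = 5*cos(x) + 1

Solve f'(x) = 0 on [-π, π]:
  f'(x) = 0 ⇔ cos(x) = -1/5, i.e. x = ±arccos(-1/5) + 2nπ; keep the solutions lying in [-π, π].
  ⇒ x = -acos(-1/5) ≈ -1.7722, acos(-1/5) ≈ 1.7722

f''(x) = -5*sin(x)
Second-derivative test at each critical point:
  f''(-1.7722) = 4.8990 > 0 → local minimum
  f''(1.7722) = -4.8990 < 0 → local maximum

Critical points: x = -acos(-1/5) ≈ -1.7722 (local minimum); x = acos(-1/5) ≈ 1.7722 (local maximum)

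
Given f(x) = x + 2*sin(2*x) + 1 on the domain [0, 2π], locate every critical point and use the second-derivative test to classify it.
f'(x) = 4*cos(2*x) + 1

Solve f'(x) = 0 on [0, 2π]:
  f'(x) = 0 ⇔ cos(2*x) = -1/4, i.e. 2*x = ±arccos(-1/4) + 2nπ; keep the solutions lying in [0, 2π].
  ⇒ x = acos(-1/4)/2 ≈ 0.9117, pi - acos(-1/4)/2 ≈ 2.2299, acos(-1/4)/2 + pi ≈ 4.0533, -acos(-1/4)/2 + 2*pi ≈ 5.3714

f''(x) = -8*sin(2*x)
Second-derivative test at each critical point:
  f''(0.9117) = -7.7460 < 0 → local maximum
  f''(2.2299) = 7.7460 > 0 → local minimum
  f''(4.0533) = -7.7460 < 0 → local maximum
  f''(5.3714) = 7.7460 > 0 → local minimum

Critical points: x = acos(-1/4)/2 ≈ 0.9117 (local maximum); x = pi - acos(-1/4)/2 ≈ 2.2299 (local minimum); x = acos(-1/4)/2 + pi ≈ 4.0533 (local maximum); x = -acos(-1/4)/2 + 2*pi ≈ 5.3714 (local minimum)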